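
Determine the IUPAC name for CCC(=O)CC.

The longest carbon chain that includes the carbonyl has 5 carbons, so the parent hydride is pentane.
The highest-priority functional group is a ketone (C=O on an internal carbon), so the name ends in -one.
The molecule is symmetric, so either numbering direction gives the same locants.
This places the carbonyl at C-3.
The name is pentan-3-one.

pentan-3-one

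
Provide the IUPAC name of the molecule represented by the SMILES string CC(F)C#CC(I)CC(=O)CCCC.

The longest carbon chain that includes the carbonyl and the multiple bond has 11 carbons, so the parent hydride is undecane.
The principal characteristic group is a ketone (C=O on an internal carbon), named with the suffix -one.
A C≡C triple bond in the chain gives the infix -yne-.
The numbering direction is chosen so that numbering from this end puts the carbonyl group at C-5 rather than C-7.
This places the carbonyl at C-5; the triple bond between C-8 and C-9; a fluoro group at C-10; an iodo group at C-7.
The substituents are ordered alphabetically, ignoring any di-/tri- multipliers.
Putting it together: 10-fluoro-7-iodoundec-8-yn-5-one.

10-fluoro-7-iodoundec-8-yn-5-one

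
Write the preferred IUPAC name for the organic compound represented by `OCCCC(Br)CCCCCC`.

The longest chain bearing the –OH group is 10 carbons long (decane).
The highest-priority functional group is an alcohol (–OH), so the name ends in -ol.
Choose the numbering such that numbering from this end puts the hydroxyl group at C-1 rather than C-10.
With this numbering: the hydroxyl at C-1; a bromo group at C-4.
The name is 4-bromodecan-1-ol.

4-bromodecan-1-ol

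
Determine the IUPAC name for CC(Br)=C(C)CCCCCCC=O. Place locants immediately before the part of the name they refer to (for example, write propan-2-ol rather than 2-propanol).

The longest carbon chain that includes the –CHO group and the multiple bond has 10 carbons, so the parent hydride is decane.
An aldehyde (terminal –CHO) is the principal characteristic group, giving the suffix -al.
There is one C=C double bond, indicated by the ending -ene.
Choose the numbering such that the aldehyde carbon is C-1 by definition.
With this numbering: the double bond between C-8 and C-9; a bromo group at C-9; a methyl group at C-8.
Substituent prefixes are cited in alphabetical order (multiplying prefixes like di-/tri- are ignored for ordering).
Putting it together: 9-bromo-8-methyldec-8-enal.

9-bromo-8-methyldec-8-enal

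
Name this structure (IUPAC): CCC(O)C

butan-2-ol

The longest chain bearing the –OH group is 4 carbons long (butane).
The principal characteristic group is an alcohol (–OH), named with the suffix -ol.
Choose the numbering such that numbering from this end puts the hydroxyl group at C-2 rather than C-3.
This places the hydroxyl at C-2.
The name is butan-2-ol.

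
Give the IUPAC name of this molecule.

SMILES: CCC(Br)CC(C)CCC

The longest carbon chain is 8 atoms: the parent is octane.
Number the chain so that the substituent locant set {3,5} is lower than {4,6} at the first point of difference.
With this numbering: a bromo group at C-3; a methyl group at C-5.
Substituent prefixes are cited in alphabetical order (multiplying prefixes like di-/tri- are ignored for ordering).
The name is 3-bromo-5-methyloctane.

3-bromo-5-methyloctane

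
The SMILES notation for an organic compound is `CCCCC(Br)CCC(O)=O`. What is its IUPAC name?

4-bromooctanoic acid

The longest chain bearing the –COOH group is 8 carbons long (octane).
A carboxylic acid (terminal –COOH) is the principal characteristic group, giving the suffix -oic acid.
The numbering direction is chosen so that the carboxylic acid carbon is C-1 by definition.
This places a bromo group at C-4.
Putting it together: 4-bromooctanoic acid.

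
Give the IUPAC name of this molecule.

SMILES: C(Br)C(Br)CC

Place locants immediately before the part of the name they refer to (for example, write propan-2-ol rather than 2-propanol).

The parent chain contains 4 carbons (butane).
The numbering direction is chosen so that the substituent locant set {1,2} is lower than {3,4} at the first point of difference.
With this numbering: bromo groups at C-1 and C-2.
Putting it together: 1,2-dibromobutane.

1,2-dibromobutane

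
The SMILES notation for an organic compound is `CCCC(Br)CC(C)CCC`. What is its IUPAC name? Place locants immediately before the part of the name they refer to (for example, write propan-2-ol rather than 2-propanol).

4-bromo-6-methylnonane

The longest continuous carbon chain has 9 atoms, so the parent hydride is nonane.
Number the chain so that the locant sets are identical either way, so the alphabetically earlier bromo substituent takes the lower locant (4 rather than 6).
With this numbering: a bromo group at C-4; a methyl group at C-6.
Prefixes are listed alphabetically: bromo, methyl.
Putting it together: 4-bromo-6-methylnonane.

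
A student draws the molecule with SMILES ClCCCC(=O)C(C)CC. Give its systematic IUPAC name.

1-chloro-5-methylheptan-4-one

The longest carbon chain that includes the carbonyl has 7 carbons, so the parent hydride is heptane.
The principal characteristic group is a ketone (C=O on an internal carbon), named with the suffix -one.
Number the chain so that the substituent locant set {1,5} is lower than {3,7} at the first point of difference.
That gives the carbonyl at C-4; a chloro group at C-1; a methyl group at C-5.
Prefixes are listed alphabetically: chloro, methyl.
Putting it together: 1-chloro-5-methylheptan-4-one.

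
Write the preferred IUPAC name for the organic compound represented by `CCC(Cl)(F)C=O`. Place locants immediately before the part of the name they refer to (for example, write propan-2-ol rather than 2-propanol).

The longest chain bearing the –CHO group is 4 carbons long (butane).
The principal characteristic group is an aldehyde (terminal –CHO), named with the suffix -al.
Choose the numbering such that the aldehyde carbon is C-1 by definition.
With this numbering: a chloro group at C-2; a fluoro group at C-2.
The substituents are ordered alphabetically, ignoring any di-/tri- multipliers.
The name is 2-chloro-2-fluorobutanal.

2-chloro-2-fluorobutanal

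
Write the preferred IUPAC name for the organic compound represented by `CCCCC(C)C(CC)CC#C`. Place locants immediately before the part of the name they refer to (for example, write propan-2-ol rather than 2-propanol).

The longest chain bearing the multiple bond is 9 carbons long (nonane).
The chain contains a C≡C triple bond, so the unsaturation ending is -yne.
The numbering direction is chosen so that numbering from this end puts the triple bond at C-1 rather than C-8.
This places the triple bond between C-1 and C-2; an ethyl group at C-4; a methyl group at C-5.
Substituent prefixes are cited in alphabetical order (multiplying prefixes like di-/tri- are ignored for ordering).
Putting it together: 4-ethyl-5-methylnon-1-yne.

4-ethyl-5-methylnon-1-yne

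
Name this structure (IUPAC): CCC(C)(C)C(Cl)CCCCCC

The longest carbon chain is 10 atoms: the parent is decane.
Choose the numbering such that the substituent locant set {3,3,4} is lower than {7,8,8} at the first point of difference.
That gives a chloro group at C-4; two methyl groups at C-3.
The substituents are ordered alphabetically, ignoring any di-/tri- multipliers.
The name is 4-chloro-3,3-dimethyldecane.

4-chloro-3,3-dimethyldecane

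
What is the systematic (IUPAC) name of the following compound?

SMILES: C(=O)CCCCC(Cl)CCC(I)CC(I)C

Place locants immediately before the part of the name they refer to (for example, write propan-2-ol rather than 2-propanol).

6-chloro-9,11-diiodododecanal

The longest carbon chain that includes the –CHO group has 12 carbons, so the parent hydride is dodecane.
The highest-priority functional group is an aldehyde (terminal –CHO), so the name ends in -al.
Number the chain so that the aldehyde carbon is C-1 by definition.
That gives a chloro group at C-6; iodo groups at C-9 and C-11.
Substituent prefixes are cited in alphabetical order (multiplying prefixes like di-/tri- are ignored for ordering).
Assembling the pieces gives 6-chloro-9,11-diiodododecanal.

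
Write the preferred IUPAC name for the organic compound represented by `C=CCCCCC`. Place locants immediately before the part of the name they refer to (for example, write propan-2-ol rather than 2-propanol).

hept-1-ene

The longest chain bearing the multiple bond is 7 carbons long (heptane).
A C=C double bond in the chain gives the infix -ene-.
Choose the numbering such that numbering from this end puts the double bond at C-1 rather than C-6.
This places the double bond between C-1 and C-2.
Assembling the pieces gives hept-1-ene.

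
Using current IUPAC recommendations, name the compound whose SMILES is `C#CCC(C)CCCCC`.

4-methylnon-1-yne

Counting along the main chain through the multiple bond gives 9 carbons: the parent is nonane.
A C≡C triple bond in the chain gives the infix -yne-.
Choose the numbering such that numbering from this end puts the triple bond at C-1 rather than C-8.
This places the triple bond between C-1 and C-2; a methyl group at C-4.
The name is 4-methylnon-1-yne.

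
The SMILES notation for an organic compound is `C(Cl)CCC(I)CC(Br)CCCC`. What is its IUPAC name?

The longest carbon chain is 10 atoms: the parent is decane.
The numbering direction is chosen so that the substituent locant set {1,4,6} is lower than {5,7,10} at the first point of difference.
This places a bromo group at C-6; a chloro group at C-1; an iodo group at C-4.
The substituents are ordered alphabetically, ignoring any di-/tri- multipliers.
The name is 6-bromo-1-chloro-4-iododecane.

6-bromo-1-chloro-4-iododecane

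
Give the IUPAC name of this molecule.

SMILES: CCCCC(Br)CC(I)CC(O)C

The longest carbon chain that includes the –OH group has 10 carbons, so the parent hydride is decane.
The principal characteristic group is an alcohol (–OH), named with the suffix -ol.
Number the chain so that numbering from this end puts the hydroxyl group at C-2 rather than C-9.
With this numbering: the hydroxyl at C-2; a bromo group at C-6; an iodo group at C-4.
The substituents are ordered alphabetically, ignoring any di-/tri- multipliers.
Assembling the pieces gives 6-bromo-4-iododecan-2-ol.

6-bromo-4-iododecan-2-ol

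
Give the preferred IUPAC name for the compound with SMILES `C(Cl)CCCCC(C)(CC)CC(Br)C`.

The parent chain contains 9 carbons (nonane).
Number the chain so that the substituent locant set {1,6,6,8} is lower than {2,4,4,9} at the first point of difference.
That gives a bromo group at C-8; a chloro group at C-1; an ethyl group at C-6; a methyl group at C-6.
Prefixes are listed alphabetically: bromo, chloro, ethyl, methyl.
Putting it together: 8-bromo-1-chloro-6-ethyl-6-methylnonane.

8-bromo-1-chloro-6-ethyl-6-methylnonane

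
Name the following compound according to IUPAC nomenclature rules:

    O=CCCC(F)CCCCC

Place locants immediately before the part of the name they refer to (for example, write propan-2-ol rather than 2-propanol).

The longest carbon chain that includes the –CHO group has 9 carbons, so the parent hydride is nonane.
The highest-priority functional group is an aldehyde (terminal –CHO), so the name ends in -al.
Number the chain so that the aldehyde carbon is C-1 by definition.
With this numbering: a fluoro group at C-4.
The name is 4-fluorononanal.

4-fluorononanal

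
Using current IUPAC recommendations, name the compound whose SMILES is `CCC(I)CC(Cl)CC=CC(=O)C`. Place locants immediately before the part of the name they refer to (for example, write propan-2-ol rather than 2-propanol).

The longest chain bearing the carbonyl and the multiple bond is 10 carbons long (decane).
The highest-priority functional group is a ketone (C=O on an internal carbon), so the name ends in -one.
A C=C double bond in the chain gives the infix -ene-.
Number the chain so that numbering from this end puts the carbonyl group at C-2 rather than C-9.
This places the carbonyl at C-2; the double bond between C-3 and C-4; a chloro group at C-6; an iodo group at C-8.
Substituent prefixes are cited in alphabetical order (multiplying prefixes like di-/tri- are ignored for ordering).
The name is 6-chloro-8-iododec-3-en-2-one.

6-chloro-8-iododec-3-en-2-one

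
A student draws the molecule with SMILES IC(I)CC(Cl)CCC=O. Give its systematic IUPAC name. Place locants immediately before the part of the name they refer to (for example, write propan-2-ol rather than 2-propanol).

Counting along the main chain through the –CHO group gives 6 carbons: the parent is hexane.
The highest-priority functional group is an aldehyde (terminal –CHO), so the name ends in -al.
Choose the numbering such that the aldehyde carbon is C-1 by definition.
That gives a chloro group at C-4; two iodo groups at C-6.
Substituent prefixes are cited in alphabetical order (multiplying prefixes like di-/tri- are ignored for ordering).
Putting it together: 4-chloro-6,6-diiodohexanal.

4-chloro-6,6-diiodohexanal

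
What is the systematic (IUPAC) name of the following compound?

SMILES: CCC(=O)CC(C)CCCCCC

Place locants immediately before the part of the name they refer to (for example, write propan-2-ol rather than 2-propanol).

5-methylundecan-3-one

The longest chain bearing the carbonyl is 11 carbons long (undecane).
The highest-priority functional group is a ketone (C=O on an internal carbon), so the name ends in -one.
Number the chain so that numbering from this end puts the carbonyl group at C-3 rather than C-9.
With this numbering: the carbonyl at C-3; a methyl group at C-5.
Assembling the pieces gives 5-methylundecan-3-one.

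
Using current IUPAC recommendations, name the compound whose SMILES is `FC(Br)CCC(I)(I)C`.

1-bromo-1-fluoro-4,4-diiodopentane

The longest carbon chain is 5 atoms: the parent is pentane.
Number the chain so that the substituent locant set {1,1,4,4} is lower than {2,2,5,5} at the first point of difference.
With this numbering: a bromo group at C-1; a fluoro group at C-1; two iodo groups at C-4.
The substituents are ordered alphabetically, ignoring any di-/tri- multipliers.
Putting it together: 1-bromo-1-fluoro-4,4-diiodopentane.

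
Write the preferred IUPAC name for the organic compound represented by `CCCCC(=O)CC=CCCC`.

Counting along the main chain through the carbonyl and the multiple bond gives 11 carbons: the parent is undecane.
The principal characteristic group is a ketone (C=O on an internal carbon), named with the suffix -one.
The chain contains a C=C double bond, so the unsaturation ending is -ene.
Number the chain so that numbering from this end puts the carbonyl group at C-5 rather than C-7.
This places the carbonyl at C-5; the double bond between C-7 and C-8.
Assembling the pieces gives undec-7-en-5-one.

undec-7-en-5-one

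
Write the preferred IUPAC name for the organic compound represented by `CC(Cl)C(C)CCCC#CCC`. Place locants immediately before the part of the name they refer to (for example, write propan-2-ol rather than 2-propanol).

The longest carbon chain that includes the multiple bond has 10 carbons, so the parent hydride is decane.
The chain contains a C≡C triple bond, so the unsaturation ending is -yne.
Number the chain so that numbering from this end puts the triple bond at C-3 rather than C-7.
That gives the triple bond between C-3 and C-4; a chloro group at C-9; a methyl group at C-8.
Prefixes are listed alphabetically: chloro, methyl.
Assembling the pieces gives 9-chloro-8-methyldec-3-yne.

9-chloro-8-methyldec-3-yne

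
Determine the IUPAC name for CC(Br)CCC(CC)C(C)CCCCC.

2-bromo-5-ethyl-6-methylundecane

The parent chain contains 11 carbons (undecane).
Choose the numbering such that the substituent locant set {2,5,6} is lower than {6,7,10} at the first point of difference.
With this numbering: a bromo group at C-2; an ethyl group at C-5; a methyl group at C-6.
Prefixes are listed alphabetically: bromo, ethyl, methyl.
Putting it together: 2-bromo-5-ethyl-6-methylundecane.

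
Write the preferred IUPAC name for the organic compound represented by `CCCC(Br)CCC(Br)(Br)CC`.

3,3,6-tribromononane

The longest carbon chain is 9 atoms: the parent is nonane.
The numbering direction is chosen so that the substituent locant set {3,3,6} is lower than {4,7,7} at the first point of difference.
This places bromo groups at C-3 (×2) and C-6.
Assembling the pieces gives 3,3,6-tribromononane.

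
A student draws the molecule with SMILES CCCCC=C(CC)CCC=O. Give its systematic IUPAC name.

4-ethylnon-4-enal

The longest carbon chain that includes the –CHO group and the multiple bond has 9 carbons, so the parent hydride is nonane.
The highest-priority functional group is an aldehyde (terminal –CHO), so the name ends in -al.
The chain contains a C=C double bond, so the unsaturation ending is -ene.
Choose the numbering such that the aldehyde carbon is C-1 by definition.
That gives the double bond between C-4 and C-5; an ethyl group at C-4.
The name is 4-ethylnon-4-enal.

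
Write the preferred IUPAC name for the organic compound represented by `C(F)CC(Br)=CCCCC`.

The longest chain bearing the multiple bond is 8 carbons long (octane).
A C=C double bond in the chain gives the infix -ene-.
Choose the numbering such that numbering from this end puts the double bond at C-3 rather than C-5.
That gives the double bond between C-3 and C-4; a bromo group at C-3; a fluoro group at C-1.
Prefixes are listed alphabetically: bromo, fluoro.
Putting it together: 3-bromo-1-fluorooct-3-ene.

3-bromo-1-fluorooct-3-ene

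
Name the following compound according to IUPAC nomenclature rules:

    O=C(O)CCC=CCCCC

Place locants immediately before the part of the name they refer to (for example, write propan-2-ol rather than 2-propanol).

non-4-enoic acid

Counting along the main chain through the –COOH group and the multiple bond gives 9 carbons: the parent is nonane.
A carboxylic acid (terminal –COOH) is the principal characteristic group, giving the suffix -oic acid.
There is one C=C double bond, indicated by the ending -ene.
Choose the numbering such that the carboxylic acid carbon is C-1 by definition.
This places the double bond between C-4 and C-5.
Assembling the pieces gives non-4-enoic acid.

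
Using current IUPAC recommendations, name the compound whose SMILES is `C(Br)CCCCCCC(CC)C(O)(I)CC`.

Counting along the main chain through the –OH group gives 11 carbons: the parent is undecane.
An alcohol (–OH) is the principal characteristic group, giving the suffix -ol.
Number the chain so that numbering from this end puts the hydroxyl group at C-3 rather than C-9.
This places the hydroxyl at C-3; a bromo group at C-11; an ethyl group at C-4; an iodo group at C-3.
Substituent prefixes are cited in alphabetical order (multiplying prefixes like di-/tri- are ignored for ordering).
The name is 11-bromo-4-ethyl-3-iodoundecan-3-ol.

11-bromo-4-ethyl-3-iodoundecan-3-ol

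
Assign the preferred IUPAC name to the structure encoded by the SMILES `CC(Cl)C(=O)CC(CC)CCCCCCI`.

The longest carbon chain that includes the carbonyl has 11 carbons, so the parent hydride is undecane.
The highest-priority functional group is a ketone (C=O on an internal carbon), so the name ends in -one.
The numbering direction is chosen so that numbering from this end puts the carbonyl group at C-3 rather than C-9.
This places the carbonyl at C-3; a chloro group at C-2; an ethyl group at C-5; an iodo group at C-11.
Prefixes are listed alphabetically: chloro, ethyl, iodo.
Assembling the pieces gives 2-chloro-5-ethyl-11-iodoundecan-3-one.

2-chloro-5-ethyl-11-iodoundecan-3-one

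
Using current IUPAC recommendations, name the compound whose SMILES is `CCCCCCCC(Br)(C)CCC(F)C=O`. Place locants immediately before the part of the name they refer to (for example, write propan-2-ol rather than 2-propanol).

The longest chain bearing the –CHO group is 12 carbons long (dodecane).
The highest-priority functional group is an aldehyde (terminal –CHO), so the name ends in -al.
Choose the numbering such that the aldehyde carbon is C-1 by definition.
This places a bromo group at C-5; a fluoro group at C-2; a methyl group at C-5.
The substituents are ordered alphabetically, ignoring any di-/tri- multipliers.
Putting it together: 5-bromo-2-fluoro-5-methyldodecanal.

5-bromo-2-fluoro-5-methyldodecanal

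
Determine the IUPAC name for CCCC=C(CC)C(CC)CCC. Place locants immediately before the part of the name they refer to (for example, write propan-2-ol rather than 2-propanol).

Counting along the main chain through the multiple bond gives 9 carbons: the parent is nonane.
The chain contains a C=C double bond, so the unsaturation ending is -ene.
Number the chain so that numbering from this end puts the double bond at C-4 rather than C-5.
With this numbering: the double bond between C-4 and C-5; ethyl groups at C-5 and C-6.
Putting it together: 5,6-diethylnon-4-ene.

5,6-diethylnon-4-ene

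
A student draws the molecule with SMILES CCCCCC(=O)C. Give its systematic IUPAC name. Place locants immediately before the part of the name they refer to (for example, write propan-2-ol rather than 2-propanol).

The longest chain bearing the carbonyl is 7 carbons long (heptane).
A ketone (C=O on an internal carbon) is the principal characteristic group, giving the suffix -one.
Number the chain so that numbering from this end puts the carbonyl group at C-2 rather than C-6.
That gives the carbonyl at C-2.
Putting it together: heptan-2-one.

heptan-2-one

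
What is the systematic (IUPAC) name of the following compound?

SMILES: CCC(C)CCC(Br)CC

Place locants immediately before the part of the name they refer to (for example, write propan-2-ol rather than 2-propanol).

The longest carbon chain is 8 atoms: the parent is octane.
The numbering direction is chosen so that the locant sets are identical either way, so the alphabetically earlier bromo substituent takes the lower locant (3 rather than 6).
This places a bromo group at C-3; a methyl group at C-6.
The substituents are ordered alphabetically, ignoring any di-/tri- multipliers.
The name is 3-bromo-6-methyloctane.

3-bromo-6-methyloctane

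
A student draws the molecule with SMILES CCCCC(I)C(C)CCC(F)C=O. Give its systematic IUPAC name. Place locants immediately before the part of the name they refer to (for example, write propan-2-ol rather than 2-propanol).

2-fluoro-6-iodo-5-methyldecanal

The longest chain bearing the –CHO group is 10 carbons long (decane).
The highest-priority functional group is an aldehyde (terminal –CHO), so the name ends in -al.
Number the chain so that the aldehyde carbon is C-1 by definition.
That gives a fluoro group at C-2; an iodo group at C-6; a methyl group at C-5.
Substituent prefixes are cited in alphabetical order (multiplying prefixes like di-/tri- are ignored for ordering).
Assembling the pieces gives 2-fluoro-6-iodo-5-methyldecanal.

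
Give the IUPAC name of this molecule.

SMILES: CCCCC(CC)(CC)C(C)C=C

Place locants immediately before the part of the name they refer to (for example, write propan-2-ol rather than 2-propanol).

Counting along the main chain through the multiple bond gives 8 carbons: the parent is octane.
There is one C=C double bond, indicated by the ending -ene.
The numbering direction is chosen so that numbering from this end puts the double bond at C-1 rather than C-7.
With this numbering: the double bond between C-1 and C-2; two ethyl groups at C-4; a methyl group at C-3.
The substituents are ordered alphabetically, ignoring any di-/tri- multipliers.
The name is 4,4-diethyl-3-methyloct-1-ene.

4,4-diethyl-3-methyloct-1-ene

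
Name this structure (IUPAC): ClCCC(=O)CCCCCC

1-chlorononan-3-one

The longest carbon chain that includes the carbonyl has 9 carbons, so the parent hydride is nonane.
The highest-priority functional group is a ketone (C=O on an internal carbon), so the name ends in -one.
Choose the numbering such that numbering from this end puts the carbonyl group at C-3 rather than C-7.
This places the carbonyl at C-3; a chloro group at C-1.
Putting it together: 1-chlorononan-3-one.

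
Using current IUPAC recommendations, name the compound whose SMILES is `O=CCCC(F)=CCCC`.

4-fluorooct-4-enal

The longest chain bearing the –CHO group and the multiple bond is 8 carbons long (octane).
The principal characteristic group is an aldehyde (terminal –CHO), named with the suffix -al.
There is one C=C double bond, indicated by the ending -ene.
Choose the numbering such that the aldehyde carbon is C-1 by definition.
That gives the double bond between C-4 and C-5; a fluoro group at C-4.
Putting it together: 4-fluorooct-4-enal.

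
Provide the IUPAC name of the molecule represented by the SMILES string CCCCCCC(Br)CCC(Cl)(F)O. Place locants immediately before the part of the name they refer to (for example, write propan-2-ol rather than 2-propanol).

The longest chain bearing the –OH group is 10 carbons long (decane).
The highest-priority functional group is an alcohol (–OH), so the name ends in -ol.
The numbering direction is chosen so that numbering from this end puts the hydroxyl group at C-1 rather than C-10.
That gives the hydroxyl at C-1; a bromo group at C-4; a chloro group at C-1; a fluoro group at C-1.
The substituents are ordered alphabetically, ignoring any di-/tri- multipliers.
Putting it together: 4-bromo-1-chloro-1-fluorodecan-1-ol.

4-bromo-1-chloro-1-fluorodecan-1-ol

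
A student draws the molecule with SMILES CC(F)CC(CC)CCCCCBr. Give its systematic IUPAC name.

1-bromo-6-ethyl-8-fluorononane

The longest carbon chain is 9 atoms: the parent is nonane.
Number the chain so that the substituent locant set {1,6,8} is lower than {2,4,9} at the first point of difference.
That gives a bromo group at C-1; an ethyl group at C-6; a fluoro group at C-8.
The substituents are ordered alphabetically, ignoring any di-/tri- multipliers.
The name is 1-bromo-6-ethyl-8-fluorononane.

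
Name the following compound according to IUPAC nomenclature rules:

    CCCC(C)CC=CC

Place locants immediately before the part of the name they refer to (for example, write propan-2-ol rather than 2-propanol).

5-methyloct-2-ene

The longest chain bearing the multiple bond is 8 carbons long (octane).
A C=C double bond in the chain gives the infix -ene-.
Choose the numbering such that numbering from this end puts the double bond at C-2 rather than C-6.
This places the double bond between C-2 and C-3; a methyl group at C-5.
Putting it together: 5-methyloct-2-ene.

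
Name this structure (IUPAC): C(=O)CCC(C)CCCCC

4-methylnonanal

The longest chain bearing the –CHO group is 9 carbons long (nonane).
The principal characteristic group is an aldehyde (terminal –CHO), named with the suffix -al.
Choose the numbering such that the aldehyde carbon is C-1 by definition.
With this numbering: a methyl group at C-4.
The name is 4-methylnonanal.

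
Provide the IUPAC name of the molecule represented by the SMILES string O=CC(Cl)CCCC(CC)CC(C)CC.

2-chloro-6-ethyl-8-methyldecanal

Counting along the main chain through the –CHO group gives 10 carbons: the parent is decane.
The highest-priority functional group is an aldehyde (terminal –CHO), so the name ends in -al.
Choose the numbering such that the aldehyde carbon is C-1 by definition.
With this numbering: a chloro group at C-2; an ethyl group at C-6; a methyl group at C-8.
Substituent prefixes are cited in alphabetical order (multiplying prefixes like di-/tri- are ignored for ordering).
The name is 2-chloro-6-ethyl-8-methyldecanal.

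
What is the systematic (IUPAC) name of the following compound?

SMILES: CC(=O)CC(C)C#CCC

4-methyloct-5-yn-2-one

The longest chain bearing the carbonyl and the multiple bond is 8 carbons long (octane).
The principal characteristic group is a ketone (C=O on an internal carbon), named with the suffix -one.
The chain contains a C≡C triple bond, so the unsaturation ending is -yne.
Choose the numbering such that numbering from this end puts the carbonyl group at C-2 rather than C-7.
With this numbering: the carbonyl at C-2; the triple bond between C-5 and C-6; a methyl group at C-4.
Assembling the pieces gives 4-methyloct-5-yn-2-one.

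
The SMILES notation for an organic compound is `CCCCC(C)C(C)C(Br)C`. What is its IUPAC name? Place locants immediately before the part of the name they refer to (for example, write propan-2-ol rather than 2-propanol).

2-bromo-3,4-dimethyloctane

The longest carbon chain is 8 atoms: the parent is octane.
Choose the numbering such that the substituent locant set {2,3,4} is lower than {5,6,7} at the first point of difference.
With this numbering: a bromo group at C-2; methyl groups at C-3 and C-4.
Prefixes are listed alphabetically: bromo, methyl.
Assembling the pieces gives 2-bromo-3,4-dimethyloctane.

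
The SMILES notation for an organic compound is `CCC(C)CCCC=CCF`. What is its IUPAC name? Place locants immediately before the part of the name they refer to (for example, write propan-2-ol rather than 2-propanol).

1-fluoro-7-methylnon-2-ene

Counting along the main chain through the multiple bond gives 9 carbons: the parent is nonane.
A C=C double bond in the chain gives the infix -ene-.
Number the chain so that numbering from this end puts the double bond at C-2 rather than C-7.
This places the double bond between C-2 and C-3; a fluoro group at C-1; a methyl group at C-7.
Substituent prefixes are cited in alphabetical order (multiplying prefixes like di-/tri- are ignored for ordering).
The name is 1-fluoro-7-methylnon-2-ene.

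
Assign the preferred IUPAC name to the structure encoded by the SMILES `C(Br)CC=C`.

4-bromobut-1-ene

The longest carbon chain that includes the multiple bond has 4 carbons, so the parent hydride is butane.
There is one C=C double bond, indicated by the ending -ene.
The numbering direction is chosen so that numbering from this end puts the double bond at C-1 rather than C-3.
With this numbering: the double bond between C-1 and C-2; a bromo group at C-4.
Assembling the pieces gives 4-bromobut-1-ene.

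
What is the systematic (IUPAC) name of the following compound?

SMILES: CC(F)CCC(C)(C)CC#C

The longest chain bearing the multiple bond is 8 carbons long (octane).
There is one C≡C triple bond, indicated by the ending -yne.
The numbering direction is chosen so that numbering from this end puts the triple bond at C-1 rather than C-7.
This places the triple bond between C-1 and C-2; a fluoro group at C-7; two methyl groups at C-4.
The substituents are ordered alphabetically, ignoring any di-/tri- multipliers.
Assembling the pieces gives 7-fluoro-4,4-dimethyloct-1-yne.

7-fluoro-4,4-dimethyloct-1-yne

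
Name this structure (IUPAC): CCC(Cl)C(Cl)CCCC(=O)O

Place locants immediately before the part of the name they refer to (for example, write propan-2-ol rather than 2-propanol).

5,6-dichlorooctanoic acid

Counting along the main chain through the –COOH group gives 8 carbons: the parent is octane.
The highest-priority functional group is a carboxylic acid (terminal –COOH), so the name ends in -oic acid.
The numbering direction is chosen so that the carboxylic acid carbon is C-1 by definition.
This places chloro groups at C-5 and C-6.
The name is 5,6-dichlorooctanoic acid.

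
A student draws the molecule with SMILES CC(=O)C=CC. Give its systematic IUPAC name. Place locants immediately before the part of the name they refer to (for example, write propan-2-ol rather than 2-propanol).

The longest carbon chain that includes the carbonyl and the multiple bond has 5 carbons, so the parent hydride is pentane.
The highest-priority functional group is a ketone (C=O on an internal carbon), so the name ends in -one.
A C=C double bond in the chain gives the infix -ene-.
The numbering direction is chosen so that numbering from this end puts the carbonyl group at C-2 rather than C-4.
This places the carbonyl at C-2; the double bond between C-3 and C-4.
The name is pent-3-en-2-one.

pent-3-en-2-one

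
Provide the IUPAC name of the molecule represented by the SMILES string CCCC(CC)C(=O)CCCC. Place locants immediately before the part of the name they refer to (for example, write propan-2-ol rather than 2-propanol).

The longest chain bearing the carbonyl is 9 carbons long (nonane).
The principal characteristic group is a ketone (C=O on an internal carbon), named with the suffix -one.
The numbering direction is chosen so that the substituent locant set {4} is lower than {6} at the first point of difference.
With this numbering: the carbonyl at C-5; an ethyl group at C-4.
The name is 4-ethylnonan-5-one.

4-ethylnonan-5-one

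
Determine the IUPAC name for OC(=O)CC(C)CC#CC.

3-methylhept-5-ynoic acid

The longest chain bearing the –COOH group and the multiple bond is 7 carbons long (heptane).
The highest-priority functional group is a carboxylic acid (terminal –COOH), so the name ends in -oic acid.
A C≡C triple bond in the chain gives the infix -yne-.
The numbering direction is chosen so that the carboxylic acid carbon is C-1 by definition.
With this numbering: the triple bond between C-5 and C-6; a methyl group at C-3.
Putting it together: 3-methylhept-5-ynoic acid.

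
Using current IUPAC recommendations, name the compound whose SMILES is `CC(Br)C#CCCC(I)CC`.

The longest carbon chain that includes the multiple bond has 9 carbons, so the parent hydride is nonane.
A C≡C triple bond in the chain gives the infix -yne-.
Number the chain so that numbering from this end puts the triple bond at C-3 rather than C-6.
That gives the triple bond between C-3 and C-4; a bromo group at C-2; an iodo group at C-7.
Prefixes are listed alphabetically: bromo, iodo.
Assembling the pieces gives 2-bromo-7-iodonon-3-yne.

2-bromo-7-iodonon-3-yne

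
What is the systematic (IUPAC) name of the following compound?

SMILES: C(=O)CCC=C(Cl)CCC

5-chlorooct-4-enal

The longest carbon chain that includes the –CHO group and the multiple bond has 8 carbons, so the parent hydride is octane.
The highest-priority functional group is an aldehyde (terminal –CHO), so the name ends in -al.
The chain contains a C=C double bond, so the unsaturation ending is -ene.
Number the chain so that the aldehyde carbon is C-1 by definition.
This places the double bond between C-4 and C-5; a chloro group at C-5.
The name is 5-chlorooct-4-enal.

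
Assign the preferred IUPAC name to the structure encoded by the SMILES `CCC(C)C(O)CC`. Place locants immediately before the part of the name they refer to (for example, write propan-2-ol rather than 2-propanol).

4-methylhexan-3-ol

The longest chain bearing the –OH group is 6 carbons long (hexane).
An alcohol (–OH) is the principal characteristic group, giving the suffix -ol.
The numbering direction is chosen so that numbering from this end puts the hydroxyl group at C-3 rather than C-4.
With this numbering: the hydroxyl at C-3; a methyl group at C-4.
Assembling the pieces gives 4-methylhexan-3-ol.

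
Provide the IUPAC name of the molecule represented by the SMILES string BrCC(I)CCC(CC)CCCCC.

1-bromo-5-ethyl-2-iododecane

The longest continuous carbon chain has 10 atoms, so the parent hydride is decane.
Number the chain so that the substituent locant set {1,2,5} is lower than {6,9,10} at the first point of difference.
This places a bromo group at C-1; an ethyl group at C-5; an iodo group at C-2.
The substituents are ordered alphabetically, ignoring any di-/tri- multipliers.
Putting it together: 1-bromo-5-ethyl-2-iododecane.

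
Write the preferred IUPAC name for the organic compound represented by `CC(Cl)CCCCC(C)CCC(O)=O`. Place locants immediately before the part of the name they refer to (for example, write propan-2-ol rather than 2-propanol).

9-chloro-4-methyldecanoic acid

The longest chain bearing the –COOH group is 10 carbons long (decane).
A carboxylic acid (terminal –COOH) is the principal characteristic group, giving the suffix -oic acid.
Number the chain so that the carboxylic acid carbon is C-1 by definition.
That gives a chloro group at C-9; a methyl group at C-4.
Substituent prefixes are cited in alphabetical order (multiplying prefixes like di-/tri- are ignored for ordering).
Assembling the pieces gives 9-chloro-4-methyldecanoic acid.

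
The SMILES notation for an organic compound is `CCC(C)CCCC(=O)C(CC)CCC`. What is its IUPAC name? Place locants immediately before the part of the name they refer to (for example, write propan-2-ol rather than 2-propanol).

4-ethyl-9-methylundecan-5-one

The longest carbon chain that includes the carbonyl has 11 carbons, so the parent hydride is undecane.
A ketone (C=O on an internal carbon) is the principal characteristic group, giving the suffix -one.
Choose the numbering such that numbering from this end puts the carbonyl group at C-5 rather than C-7.
With this numbering: the carbonyl at C-5; an ethyl group at C-4; a methyl group at C-9.
The substituents are ordered alphabetically, ignoring any di-/tri- multipliers.
Putting it together: 4-ethyl-9-methylundecan-5-one.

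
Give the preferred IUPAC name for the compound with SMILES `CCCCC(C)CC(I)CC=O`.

3-iodo-5-methylnonanal

The longest chain bearing the –CHO group is 9 carbons long (nonane).
An aldehyde (terminal –CHO) is the principal characteristic group, giving the suffix -al.
The numbering direction is chosen so that the aldehyde carbon is C-1 by definition.
With this numbering: an iodo group at C-3; a methyl group at C-5.
Substituent prefixes are cited in alphabetical order (multiplying prefixes like di-/tri- are ignored for ordering).
Putting it together: 3-iodo-5-methylnonanal.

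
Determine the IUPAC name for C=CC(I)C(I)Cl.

4-chloro-3,4-diiodobut-1-ene

The longest chain bearing the multiple bond is 4 carbons long (butane).
A C=C double bond in the chain gives the infix -ene-.
The numbering direction is chosen so that numbering from this end puts the double bond at C-1 rather than C-3.
That gives the double bond between C-1 and C-2; a chloro group at C-4; iodo groups at C-3 and C-4.
Substituent prefixes are cited in alphabetical order (multiplying prefixes like di-/tri- are ignored for ordering).
Putting it together: 4-chloro-3,4-diiodobut-1-ene.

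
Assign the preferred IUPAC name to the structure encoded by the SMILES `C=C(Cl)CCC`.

2-chloropent-1-ene

The longest carbon chain that includes the multiple bond has 5 carbons, so the parent hydride is pentane.
There is one C=C double bond, indicated by the ending -ene.
Number the chain so that numbering from this end puts the double bond at C-1 rather than C-4.
This places the double bond between C-1 and C-2; a chloro group at C-2.
Assembling the pieces gives 2-chloropent-1-ene.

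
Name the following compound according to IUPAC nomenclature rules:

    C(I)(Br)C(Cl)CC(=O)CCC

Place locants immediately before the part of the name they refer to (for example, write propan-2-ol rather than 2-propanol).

The longest carbon chain that includes the carbonyl has 7 carbons, so the parent hydride is heptane.
The principal characteristic group is a ketone (C=O on an internal carbon), named with the suffix -one.
Choose the numbering such that the substituent locant set {1,1,2} is lower than {6,7,7} at the first point of difference.
With this numbering: the carbonyl at C-4; a bromo group at C-1; a chloro group at C-2; an iodo group at C-1.
Prefixes are listed alphabetically: bromo, chloro, iodo.
The name is 1-bromo-2-chloro-1-iodoheptan-4-one.

1-bromo-2-chloro-1-iodoheptan-4-one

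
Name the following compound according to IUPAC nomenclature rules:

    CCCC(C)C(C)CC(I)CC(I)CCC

7,9-diiodo-4,5-dimethyldodecane

The longest continuous carbon chain has 12 atoms, so the parent hydride is dodecane.
Number the chain so that the substituent locant set {4,5,7,9} is lower than {4,6,8,9} at the first point of difference.
With this numbering: iodo groups at C-7 and C-9; methyl groups at C-4 and C-5.
Prefixes are listed alphabetically: iodo, methyl.
Putting it together: 7,9-diiodo-4,5-dimethyldodecane.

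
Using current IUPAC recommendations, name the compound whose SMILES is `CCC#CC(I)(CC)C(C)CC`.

The longest chain bearing the multiple bond is 8 carbons long (octane).
A C≡C triple bond in the chain gives the infix -yne-.
Number the chain so that numbering from this end puts the triple bond at C-3 rather than C-5.
This places the triple bond between C-3 and C-4; an ethyl group at C-5; an iodo group at C-5; a methyl group at C-6.
The substituents are ordered alphabetically, ignoring any di-/tri- multipliers.
Assembling the pieces gives 5-ethyl-5-iodo-6-methyloct-3-yne.

5-ethyl-5-iodo-6-methyloct-3-yne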